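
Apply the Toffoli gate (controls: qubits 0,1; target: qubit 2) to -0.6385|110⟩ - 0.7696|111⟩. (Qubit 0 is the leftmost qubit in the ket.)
-0.7696|110⟩ - 0.6385|111⟩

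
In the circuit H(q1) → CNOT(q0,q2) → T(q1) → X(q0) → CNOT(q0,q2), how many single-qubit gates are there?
3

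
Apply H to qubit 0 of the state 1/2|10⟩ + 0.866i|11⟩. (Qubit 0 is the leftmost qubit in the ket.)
1/√8|00⟩ + 0.6124i|01⟩ - 1/√8|10⟩ - 0.6124i|11⟩

H on qubit 0 mixes each pair of kets that differ only in qubit 0: amplitudes (a, b) of (|…0…⟩, |…1…⟩) become ((a + b)/√2, (a − b)/√2). Kets absent from the input have amplitude 0.
(|00⟩, |10⟩): (a, b) = (0, 1/2) → (1/√8, -1/√8)
(|01⟩, |11⟩): (a, b) = (0, 0.866i) → (0.6124i, -0.6124i)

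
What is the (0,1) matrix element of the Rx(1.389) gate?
-0.64i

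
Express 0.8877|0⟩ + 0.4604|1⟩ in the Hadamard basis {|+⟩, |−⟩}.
0.9533|+⟩ + 0.3021|−⟩

With |ψ⟩ = α|0⟩ + β|1⟩, the Hadamard-basis coefficients are ⟨+|ψ⟩ = (α + β)/√2 and ⟨−|ψ⟩ = (α − β)/√2.
Here α = 0.8877, β = 0.4604: (α + β)/√2 = 0.9533, (α − β)/√2 = 0.3021.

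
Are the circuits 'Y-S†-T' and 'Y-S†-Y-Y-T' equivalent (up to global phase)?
Yes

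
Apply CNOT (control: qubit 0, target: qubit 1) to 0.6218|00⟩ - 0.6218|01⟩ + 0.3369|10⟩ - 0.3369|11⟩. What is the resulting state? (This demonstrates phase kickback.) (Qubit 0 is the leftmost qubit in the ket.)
0.6218|00⟩ - 0.6218|01⟩ - 0.3369|10⟩ + 0.3369|11⟩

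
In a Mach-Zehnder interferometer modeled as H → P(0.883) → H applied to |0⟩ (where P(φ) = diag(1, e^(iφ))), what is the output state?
(0.8174 + 0.3863i)|0⟩ + (0.1826 - 0.3863i)|1⟩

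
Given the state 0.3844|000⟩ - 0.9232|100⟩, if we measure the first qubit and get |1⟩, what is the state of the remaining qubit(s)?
-|00⟩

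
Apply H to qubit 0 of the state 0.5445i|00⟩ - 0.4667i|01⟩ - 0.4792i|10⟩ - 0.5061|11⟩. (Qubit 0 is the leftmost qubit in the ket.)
0.04617i|00⟩ + (-0.3579 - 0.33i)|01⟩ + 0.7239i|10⟩ + (0.3579 - 0.33i)|11⟩

H on qubit 0 mixes each pair of kets that differ only in qubit 0: amplitudes (a, b) of (|…0…⟩, |…1…⟩) become ((a + b)/√2, (a − b)/√2). Kets absent from the input have amplitude 0.
(|00⟩, |10⟩): (a, b) = (0.5445i, -0.4792i) → (0.04617i, 0.7239i)
(|01⟩, |11⟩): (a, b) = (-0.4667i, -0.5061) → ((-0.3579 - 0.33i), (0.3579 - 0.33i))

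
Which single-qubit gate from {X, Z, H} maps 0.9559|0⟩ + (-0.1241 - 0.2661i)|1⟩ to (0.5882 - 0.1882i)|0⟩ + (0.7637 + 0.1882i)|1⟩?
H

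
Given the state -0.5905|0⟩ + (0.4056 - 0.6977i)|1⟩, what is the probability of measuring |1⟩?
0.6513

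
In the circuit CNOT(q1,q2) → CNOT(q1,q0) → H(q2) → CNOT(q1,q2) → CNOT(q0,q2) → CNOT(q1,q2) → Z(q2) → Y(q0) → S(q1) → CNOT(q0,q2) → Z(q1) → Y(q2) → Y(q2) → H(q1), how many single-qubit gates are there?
8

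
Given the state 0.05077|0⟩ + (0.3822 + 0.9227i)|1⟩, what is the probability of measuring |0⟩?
0.002578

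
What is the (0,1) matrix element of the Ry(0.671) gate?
-0.3292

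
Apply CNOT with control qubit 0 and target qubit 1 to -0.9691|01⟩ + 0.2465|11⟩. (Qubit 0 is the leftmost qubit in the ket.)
-0.9691|01⟩ + 0.2465|10⟩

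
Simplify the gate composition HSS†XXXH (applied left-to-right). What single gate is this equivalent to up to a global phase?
Z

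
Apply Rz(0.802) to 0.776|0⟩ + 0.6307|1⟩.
(0.7144 - 0.3029i)|0⟩ + (0.5807 + 0.2462i)|1⟩

Rz(0.802) = [[e^(−iθ/2), 0], [0, e^(iθ/2)]] with e^(±iθ/2) = cos(θ/2) ± i·sin(θ/2); θ = 0.802, cos(θ/2) ≈ 0.920671, sin(θ/2) ≈ 0.390339.
With a = amp(|0⟩) = 0.776 and b = amp(|1⟩) = 0.6307:
new amp(|0⟩) = (0.920671 - 0.390339i)·a = (0.7144 - 0.3029i)
new amp(|1⟩) = (0.920671 + 0.390339i)·b = (0.5807 + 0.2462i)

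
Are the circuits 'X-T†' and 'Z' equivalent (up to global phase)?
No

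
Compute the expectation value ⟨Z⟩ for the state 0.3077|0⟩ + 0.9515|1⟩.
-0.8107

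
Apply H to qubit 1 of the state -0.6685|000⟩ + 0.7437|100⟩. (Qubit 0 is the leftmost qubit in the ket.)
-0.4727|000⟩ - 0.4727|010⟩ + 0.5259|100⟩ + 0.5259|110⟩

H on qubit 1 mixes each pair of kets that differ only in qubit 1: amplitudes (a, b) of (|…0…⟩, |…1…⟩) become ((a + b)/√2, (a − b)/√2). Kets absent from the input have amplitude 0.
(|000⟩, |010⟩): (a, b) = (-0.6685, 0) → (-0.4727, -0.4727)
(|100⟩, |110⟩): (a, b) = (0.7437, 0) → (0.5259, 0.5259)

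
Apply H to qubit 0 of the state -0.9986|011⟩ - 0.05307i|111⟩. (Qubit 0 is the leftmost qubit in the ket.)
(-0.7061 - 0.03753i)|011⟩ + (-0.7061 + 0.03753i)|111⟩

H on qubit 0 mixes each pair of kets that differ only in qubit 0: amplitudes (a, b) of (|…0…⟩, |…1…⟩) become ((a + b)/√2, (a − b)/√2). Kets absent from the input have amplitude 0.
(|011⟩, |111⟩): (a, b) = (-0.9986, -0.05307i) → ((-0.7061 - 0.03753i), (-0.7061 + 0.03753i))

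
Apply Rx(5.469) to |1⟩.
-0.3959i|0⟩ - 0.9183|1⟩

Rx(5.469) = [[cos(θ/2), −i·sin(θ/2)], [−i·sin(θ/2), cos(θ/2)]]; θ = 5.469, cos(θ/2) ≈ -0.918276, sin(θ/2) ≈ 0.395941.
With a = amp(|0⟩) = 0 and b = amp(|1⟩) = 1:
new amp(|0⟩) = (-0.918276)·a + (-0.395941i)·b = -0.3959i
new amp(|1⟩) = (-0.395941i)·a + (-0.918276)·b = -0.9183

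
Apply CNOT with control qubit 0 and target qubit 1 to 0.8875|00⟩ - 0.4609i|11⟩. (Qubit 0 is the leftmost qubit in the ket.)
0.8875|00⟩ - 0.4609i|10⟩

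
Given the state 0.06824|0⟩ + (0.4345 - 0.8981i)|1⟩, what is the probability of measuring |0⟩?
0.004657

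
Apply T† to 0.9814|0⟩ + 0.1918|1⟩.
0.9814|0⟩ + (0.1356 - 0.1356i)|1⟩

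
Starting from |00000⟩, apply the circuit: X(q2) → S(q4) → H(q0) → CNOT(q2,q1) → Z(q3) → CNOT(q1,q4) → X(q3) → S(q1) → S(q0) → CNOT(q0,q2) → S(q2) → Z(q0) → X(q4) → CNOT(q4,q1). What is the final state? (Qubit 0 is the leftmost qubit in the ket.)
-1/√2|01110⟩ + 1/√2|11010⟩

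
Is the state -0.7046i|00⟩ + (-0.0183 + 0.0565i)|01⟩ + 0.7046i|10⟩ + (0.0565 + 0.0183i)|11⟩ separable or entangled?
Entangled

Writing the state as a|00⟩ + b|01⟩ + c|10⟩ + d|11⟩, it is a product state iff ad − bc = 0.
Here (a, b, c, d) = (-0.7046i, (-0.0183 + 0.0565i), 0.7046i, (0.0565 + 0.0183i)): ad − bc = (-0.7046i)(0.0565 + 0.0183i) − (-0.0183 + 0.0565i)(0.7046i) = (0.0527 - 0.02692i) ≠ 0, so the state is entangled.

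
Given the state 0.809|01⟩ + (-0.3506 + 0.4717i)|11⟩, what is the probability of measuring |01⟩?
0.6545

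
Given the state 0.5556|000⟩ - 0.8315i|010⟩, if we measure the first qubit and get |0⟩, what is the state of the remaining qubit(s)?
0.5556|00⟩ - 0.8315i|10⟩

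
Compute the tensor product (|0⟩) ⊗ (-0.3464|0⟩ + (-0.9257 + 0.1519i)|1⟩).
-0.3464|00⟩ + (-0.9257 + 0.1519i)|01⟩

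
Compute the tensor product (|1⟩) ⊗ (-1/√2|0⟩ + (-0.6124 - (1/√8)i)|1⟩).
-1/√2|10⟩ + (-0.6124 - (1/√8)i)|11⟩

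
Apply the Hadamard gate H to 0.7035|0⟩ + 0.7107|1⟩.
|0⟩ - 0.005091|1⟩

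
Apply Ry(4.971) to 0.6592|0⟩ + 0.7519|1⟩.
-0.981|0⟩ - 0.1937|1⟩

Ry(4.971) = [[cos(θ/2), −sin(θ/2)], [sin(θ/2), cos(θ/2)]]; θ = 4.971, cos(θ/2) ≈ -0.792382, sin(θ/2) ≈ 0.610025.
With a = amp(|0⟩) = 0.6592 and b = amp(|1⟩) = 0.7519:
new amp(|0⟩) = (-0.792382)·a + (-0.610025)·b = -0.981
new amp(|1⟩) = (0.610025)·a + (-0.792382)·b = -0.1937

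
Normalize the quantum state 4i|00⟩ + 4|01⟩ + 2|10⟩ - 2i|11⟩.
0.6325i|00⟩ + 0.6325|01⟩ + 0.3162|10⟩ - 0.3162i|11⟩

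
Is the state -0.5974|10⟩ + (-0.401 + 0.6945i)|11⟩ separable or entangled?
Separable

Writing the state as a|00⟩ + b|01⟩ + c|10⟩ + d|11⟩, it is a product state iff ad − bc = 0.
Here (a, b, c, d) = (0, 0, -0.5974, (-0.401 + 0.6945i)): ad − bc = (0)(-0.401 + 0.6945i) − (0)(-0.5974) = 0, so the state is separable.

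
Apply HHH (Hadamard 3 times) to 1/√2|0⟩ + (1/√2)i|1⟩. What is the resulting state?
(1/2 + (1/2)i)|0⟩ + (1/2 - (1/2)i)|1⟩

H² = I, so H^3 = H: a single Hadamard. With (a, b) = (1/√2, (1/√2)i), H gives ((a + b)/√2, (a − b)/√2) = ((1/2 + (1/2)i), (1/2 - (1/2)i)).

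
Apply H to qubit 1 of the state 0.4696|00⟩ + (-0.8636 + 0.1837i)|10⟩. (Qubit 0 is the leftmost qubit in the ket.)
0.3321|00⟩ + 0.3321|01⟩ + (-0.6107 + 0.1299i)|10⟩ + (-0.6107 + 0.1299i)|11⟩

H on qubit 1 mixes each pair of kets that differ only in qubit 1: amplitudes (a, b) of (|…0…⟩, |…1…⟩) become ((a + b)/√2, (a − b)/√2). Kets absent from the input have amplitude 0.
(|00⟩, |01⟩): (a, b) = (0.4696, 0) → (0.3321, 0.3321)
(|10⟩, |11⟩): (a, b) = ((-0.8636 + 0.1837i), 0) → ((-0.6107 + 0.1299i), (-0.6107 + 0.1299i))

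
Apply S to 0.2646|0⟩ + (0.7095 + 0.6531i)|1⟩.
0.2646|0⟩ + (-0.6531 + 0.7095i)|1⟩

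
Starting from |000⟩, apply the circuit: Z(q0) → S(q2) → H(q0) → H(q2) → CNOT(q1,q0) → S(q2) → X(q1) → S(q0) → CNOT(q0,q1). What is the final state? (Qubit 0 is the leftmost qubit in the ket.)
1/2|010⟩ + (1/2)i|011⟩ + (1/2)i|100⟩ - 1/2|101⟩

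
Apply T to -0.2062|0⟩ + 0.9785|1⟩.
-0.2062|0⟩ + (0.6919 + 0.6919i)|1⟩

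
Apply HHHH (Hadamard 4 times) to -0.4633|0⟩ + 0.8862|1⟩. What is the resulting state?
-0.4633|0⟩ + 0.8862|1⟩

H² = I, so an even number of Hadamards cancels: H^4 = I and the state is unchanged.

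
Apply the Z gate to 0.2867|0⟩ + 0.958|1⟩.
0.2867|0⟩ - 0.958|1⟩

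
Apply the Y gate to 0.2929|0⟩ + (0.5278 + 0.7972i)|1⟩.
(0.7972 - 0.5278i)|0⟩ + 0.2929i|1⟩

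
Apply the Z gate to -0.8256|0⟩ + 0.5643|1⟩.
-0.8256|0⟩ - 0.5643|1⟩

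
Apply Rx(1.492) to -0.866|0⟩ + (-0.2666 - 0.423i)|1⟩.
(-0.9231 + 0.1809i)|0⟩ + (-0.1958 + 0.2771i)|1⟩

Rx(1.492) = [[cos(θ/2), −i·sin(θ/2)], [−i·sin(θ/2), cos(θ/2)]]; θ = 1.492, cos(θ/2) ≈ 0.73441, sin(θ/2) ≈ 0.678707.
With a = amp(|0⟩) = -0.866 and b = amp(|1⟩) = (-0.2666 - 0.423i):
new amp(|0⟩) = (0.73441)·a + (-0.678707i)·b = (-0.9231 + 0.1809i)
new amp(|1⟩) = (-0.678707i)·a + (0.73441)·b = (-0.1958 + 0.2771i)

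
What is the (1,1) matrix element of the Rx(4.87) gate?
-0.7606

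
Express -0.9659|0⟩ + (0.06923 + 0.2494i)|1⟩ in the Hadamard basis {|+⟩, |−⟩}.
(-0.634 + 0.1764i)|+⟩ + (-0.7319 - 0.1764i)|−⟩

With |ψ⟩ = α|0⟩ + β|1⟩, the Hadamard-basis coefficients are ⟨+|ψ⟩ = (α + β)/√2 and ⟨−|ψ⟩ = (α − β)/√2.
Here α = -0.9659, β = (0.06923 + 0.2494i): (α + β)/√2 = (-0.634 + 0.1764i), (α − β)/√2 = (-0.7319 - 0.1764i).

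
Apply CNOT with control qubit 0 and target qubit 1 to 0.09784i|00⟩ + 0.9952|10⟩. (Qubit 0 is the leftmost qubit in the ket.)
0.09784i|00⟩ + 0.9952|11⟩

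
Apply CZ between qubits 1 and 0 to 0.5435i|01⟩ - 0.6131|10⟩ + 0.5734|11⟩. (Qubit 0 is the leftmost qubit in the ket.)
0.5435i|01⟩ - 0.6131|10⟩ - 0.5734|11⟩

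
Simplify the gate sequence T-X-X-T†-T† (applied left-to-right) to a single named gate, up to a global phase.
T†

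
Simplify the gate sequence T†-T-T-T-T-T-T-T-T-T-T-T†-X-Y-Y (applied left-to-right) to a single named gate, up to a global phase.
X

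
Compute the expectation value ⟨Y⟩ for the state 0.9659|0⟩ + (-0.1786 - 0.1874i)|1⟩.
-0.362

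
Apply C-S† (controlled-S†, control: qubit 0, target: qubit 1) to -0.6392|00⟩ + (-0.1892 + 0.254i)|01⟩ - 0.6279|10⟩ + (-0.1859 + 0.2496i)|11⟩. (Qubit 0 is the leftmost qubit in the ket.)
-0.6392|00⟩ + (-0.1892 + 0.254i)|01⟩ - 0.6279|10⟩ + (0.2496 + 0.1859i)|11⟩

C-S† leaves the control-|0⟩ kets |00⟩, |01⟩ unchanged and applies S† to qubit 1 on the control-|1⟩ pair (|10⟩, |11⟩).
S† = [[1, 0], [0, -i]].
With a = amp(|10⟩) = -0.6279 and b = amp(|11⟩) = (-0.1859 + 0.2496i):
new amp(|10⟩) = (1)·a = -0.6279
new amp(|11⟩) = (-i)·b = (0.2496 + 0.1859i)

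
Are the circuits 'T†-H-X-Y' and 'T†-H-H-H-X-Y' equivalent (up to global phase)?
Yes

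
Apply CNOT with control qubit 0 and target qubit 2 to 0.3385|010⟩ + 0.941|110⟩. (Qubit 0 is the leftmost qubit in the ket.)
0.3385|010⟩ + 0.941|111⟩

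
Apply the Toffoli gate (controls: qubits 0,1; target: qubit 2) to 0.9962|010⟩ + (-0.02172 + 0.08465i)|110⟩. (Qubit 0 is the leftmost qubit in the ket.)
0.9962|010⟩ + (-0.02172 + 0.08465i)|111⟩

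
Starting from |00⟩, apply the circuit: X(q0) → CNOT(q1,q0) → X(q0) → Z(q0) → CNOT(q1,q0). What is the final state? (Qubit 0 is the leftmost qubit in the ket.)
|00⟩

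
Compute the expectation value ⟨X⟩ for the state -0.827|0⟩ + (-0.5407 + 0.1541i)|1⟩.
0.8943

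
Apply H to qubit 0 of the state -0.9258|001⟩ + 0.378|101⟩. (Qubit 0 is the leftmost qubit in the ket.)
-0.3874|001⟩ - 0.9219|101⟩

H on qubit 0 mixes each pair of kets that differ only in qubit 0: amplitudes (a, b) of (|…0…⟩, |…1…⟩) become ((a + b)/√2, (a − b)/√2). Kets absent from the input have amplitude 0.
(|001⟩, |101⟩): (a, b) = (-0.9258, 0.378) → (-0.3874, -0.9219)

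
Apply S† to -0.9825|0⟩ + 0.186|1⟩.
-0.9825|0⟩ - 0.186i|1⟩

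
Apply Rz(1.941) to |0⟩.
(0.5649 - 0.8252i)|0⟩

Rz(1.941) = [[e^(−iθ/2), 0], [0, e^(iθ/2)]] with e^(±iθ/2) = cos(θ/2) ± i·sin(θ/2); θ = 1.941, cos(θ/2) ≈ 0.564887, sin(θ/2) ≈ 0.825168.
With a = amp(|0⟩) = 1 and b = amp(|1⟩) = 0:
new amp(|0⟩) = (0.564887 - 0.825168i)·a = (0.5649 - 0.8252i)
new amp(|1⟩) = (0.564887 + 0.825168i)·b = 0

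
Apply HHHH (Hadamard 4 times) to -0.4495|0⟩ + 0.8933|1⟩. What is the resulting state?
-0.4495|0⟩ + 0.8933|1⟩

H² = I, so an even number of Hadamards cancels: H^4 = I and the state is unchanged.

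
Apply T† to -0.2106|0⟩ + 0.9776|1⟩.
-0.2106|0⟩ + (0.6913 - 0.6913i)|1⟩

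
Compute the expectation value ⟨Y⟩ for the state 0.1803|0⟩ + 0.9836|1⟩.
0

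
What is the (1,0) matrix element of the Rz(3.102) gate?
0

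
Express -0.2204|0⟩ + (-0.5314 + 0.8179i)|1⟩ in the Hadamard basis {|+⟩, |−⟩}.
(-0.5316 + 0.5783i)|+⟩ + (0.2199 - 0.5783i)|−⟩

With |ψ⟩ = α|0⟩ + β|1⟩, the Hadamard-basis coefficients are ⟨+|ψ⟩ = (α + β)/√2 and ⟨−|ψ⟩ = (α − β)/√2.
Here α = -0.2204, β = (-0.5314 + 0.8179i): (α + β)/√2 = (-0.5316 + 0.5783i), (α − β)/√2 = (0.2199 - 0.5783i).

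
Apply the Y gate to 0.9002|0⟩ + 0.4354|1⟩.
-0.4354i|0⟩ + 0.9002i|1⟩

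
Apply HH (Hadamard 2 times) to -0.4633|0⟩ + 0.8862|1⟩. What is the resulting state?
-0.4633|0⟩ + 0.8862|1⟩

H² = I, so an even number of Hadamards cancels: H^2 = I and the state is unchanged.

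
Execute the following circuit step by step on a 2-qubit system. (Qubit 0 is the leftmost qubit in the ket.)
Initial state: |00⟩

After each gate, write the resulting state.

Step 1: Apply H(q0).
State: 1/√2|00⟩ + 1/√2|10⟩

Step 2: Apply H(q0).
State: |00⟩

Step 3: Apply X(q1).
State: |01⟩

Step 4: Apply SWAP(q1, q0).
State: |10⟩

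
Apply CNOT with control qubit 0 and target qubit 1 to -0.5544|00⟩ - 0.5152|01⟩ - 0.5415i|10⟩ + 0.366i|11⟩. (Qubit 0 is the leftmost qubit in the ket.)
-0.5544|00⟩ - 0.5152|01⟩ + 0.366i|10⟩ - 0.5415i|11⟩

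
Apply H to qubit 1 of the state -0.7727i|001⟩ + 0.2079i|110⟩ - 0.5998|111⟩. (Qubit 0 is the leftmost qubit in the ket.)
-0.5464i|001⟩ - 0.5464i|011⟩ + 0.147i|100⟩ - 0.4241|101⟩ - 0.147i|110⟩ + 0.4241|111⟩

H on qubit 1 mixes each pair of kets that differ only in qubit 1: amplitudes (a, b) of (|…0…⟩, |…1…⟩) become ((a + b)/√2, (a − b)/√2). Kets absent from the input have amplitude 0.
(|001⟩, |011⟩): (a, b) = (-0.7727i, 0) → (-0.5464i, -0.5464i)
(|100⟩, |110⟩): (a, b) = (0, 0.2079i) → (0.147i, -0.147i)
(|101⟩, |111⟩): (a, b) = (0, -0.5998) → (-0.4241, 0.4241)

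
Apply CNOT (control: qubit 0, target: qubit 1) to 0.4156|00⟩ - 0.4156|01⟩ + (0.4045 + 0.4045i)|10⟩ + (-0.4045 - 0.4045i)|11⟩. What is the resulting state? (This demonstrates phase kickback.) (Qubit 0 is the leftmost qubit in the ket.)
0.4156|00⟩ - 0.4156|01⟩ + (-0.4045 - 0.4045i)|10⟩ + (0.4045 + 0.4045i)|11⟩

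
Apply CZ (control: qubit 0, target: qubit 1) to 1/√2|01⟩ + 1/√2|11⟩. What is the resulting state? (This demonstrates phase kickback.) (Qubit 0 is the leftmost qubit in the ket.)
1/√2|01⟩ - 1/√2|11⟩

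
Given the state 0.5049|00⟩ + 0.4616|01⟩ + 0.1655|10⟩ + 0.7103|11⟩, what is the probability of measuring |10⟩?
0.02739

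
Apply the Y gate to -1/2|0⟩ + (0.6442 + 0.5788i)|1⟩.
(0.5788 - 0.6442i)|0⟩ - (1/2)i|1⟩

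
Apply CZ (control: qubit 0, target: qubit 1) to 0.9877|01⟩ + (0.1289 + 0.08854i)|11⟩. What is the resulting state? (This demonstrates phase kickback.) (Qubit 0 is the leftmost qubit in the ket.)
0.9877|01⟩ + (-0.1289 - 0.08854i)|11⟩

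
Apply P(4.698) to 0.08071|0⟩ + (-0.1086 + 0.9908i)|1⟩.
0.08071|0⟩ + (0.9923 + 0.09433i)|1⟩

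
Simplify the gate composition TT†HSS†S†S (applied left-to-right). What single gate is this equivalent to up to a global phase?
H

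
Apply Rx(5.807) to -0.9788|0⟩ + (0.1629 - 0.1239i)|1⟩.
(0.922 - 0.03842i)|0⟩ + (-0.1583 + 0.3513i)|1⟩

Rx(5.807) = [[cos(θ/2), −i·sin(θ/2)], [−i·sin(θ/2), cos(θ/2)]]; θ = 5.807, cos(θ/2) ≈ -0.97179, sin(θ/2) ≈ 0.23585.
With a = amp(|0⟩) = -0.9788 and b = amp(|1⟩) = (0.1629 - 0.1239i):
new amp(|0⟩) = (-0.97179)·a + (-0.23585i)·b = (0.922 - 0.03842i)
new amp(|1⟩) = (-0.23585i)·a + (-0.97179)·b = (-0.1583 + 0.3513i)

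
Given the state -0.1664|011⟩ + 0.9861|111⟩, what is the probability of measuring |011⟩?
0.02769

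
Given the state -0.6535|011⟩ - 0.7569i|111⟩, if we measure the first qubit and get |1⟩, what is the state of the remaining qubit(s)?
-i|11⟩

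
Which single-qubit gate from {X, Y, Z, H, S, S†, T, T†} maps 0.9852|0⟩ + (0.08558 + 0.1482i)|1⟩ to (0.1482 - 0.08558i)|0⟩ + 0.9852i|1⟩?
Y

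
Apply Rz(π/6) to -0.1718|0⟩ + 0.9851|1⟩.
(-0.1659 + 0.04447i)|0⟩ + (0.9515 + 0.255i)|1⟩

Rz(π/6) = [[e^(−iθ/2), 0], [0, e^(iθ/2)]] with e^(±iθ/2) = cos(θ/2) ± i·sin(θ/2); θ = π/6, cos(θ/2) ≈ 0.965926, sin(θ/2) ≈ 0.258819.
With a = amp(|0⟩) = -0.1718 and b = amp(|1⟩) = 0.9851:
new amp(|0⟩) = (0.965926 - 0.258819i)·a = (-0.1659 + 0.04447i)
new amp(|1⟩) = (0.965926 + 0.258819i)·b = (0.9515 + 0.255i)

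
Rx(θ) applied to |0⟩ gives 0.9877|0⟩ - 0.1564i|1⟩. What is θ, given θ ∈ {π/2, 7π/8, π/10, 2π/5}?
π/10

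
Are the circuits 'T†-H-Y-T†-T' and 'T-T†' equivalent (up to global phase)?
No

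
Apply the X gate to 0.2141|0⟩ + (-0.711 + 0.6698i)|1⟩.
(-0.711 + 0.6698i)|0⟩ + 0.2141|1⟩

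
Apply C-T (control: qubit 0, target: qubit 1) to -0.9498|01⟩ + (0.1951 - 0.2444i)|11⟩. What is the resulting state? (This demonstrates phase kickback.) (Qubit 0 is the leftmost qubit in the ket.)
-0.9498|01⟩ + (0.3108 - 0.03486i)|11⟩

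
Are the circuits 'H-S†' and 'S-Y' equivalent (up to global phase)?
No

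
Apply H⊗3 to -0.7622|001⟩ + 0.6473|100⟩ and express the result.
-0.04062|000⟩ + 0.4983|001⟩ - 0.04062|010⟩ + 0.4983|011⟩ - 0.4983|100⟩ + 0.04062|101⟩ - 0.4983|110⟩ + 0.04062|111⟩

H⊗3 gives amp(|y⟩) = (1/2√2) Σ_x (−1)^(x·y) amp(|x⟩), where x·y is the number of positions in which both x and y have a 1.
|000⟩: (-0.7622 + 0.6473)/(2√2) = -0.04062
|001⟩: (0.7622 + 0.6473)/(2√2) = 0.4983
|010⟩: (-0.7622 + 0.6473)/(2√2) = -0.04062
|011⟩: (0.7622 + 0.6473)/(2√2) = 0.4983
|100⟩: (-0.7622 - 0.6473)/(2√2) = -0.4983
|101⟩: (0.7622 - 0.6473)/(2√2) = 0.04062
|110⟩: (-0.7622 - 0.6473)/(2√2) = -0.4983
|111⟩: (0.7622 - 0.6473)/(2√2) = 0.04062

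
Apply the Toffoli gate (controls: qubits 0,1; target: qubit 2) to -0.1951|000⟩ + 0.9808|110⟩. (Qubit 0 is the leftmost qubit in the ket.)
-0.1951|000⟩ + 0.9808|111⟩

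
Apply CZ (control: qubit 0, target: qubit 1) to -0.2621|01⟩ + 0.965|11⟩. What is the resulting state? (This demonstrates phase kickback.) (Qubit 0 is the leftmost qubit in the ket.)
-0.2621|01⟩ - 0.965|11⟩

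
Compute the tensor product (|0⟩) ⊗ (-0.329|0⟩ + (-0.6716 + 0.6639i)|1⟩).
-0.329|00⟩ + (-0.6716 + 0.6639i)|01⟩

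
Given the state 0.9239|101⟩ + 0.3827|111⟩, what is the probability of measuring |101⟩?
0.8536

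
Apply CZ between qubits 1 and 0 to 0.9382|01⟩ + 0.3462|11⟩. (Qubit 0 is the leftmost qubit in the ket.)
0.9382|01⟩ - 0.3462|11⟩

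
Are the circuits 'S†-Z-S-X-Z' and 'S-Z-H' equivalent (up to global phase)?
No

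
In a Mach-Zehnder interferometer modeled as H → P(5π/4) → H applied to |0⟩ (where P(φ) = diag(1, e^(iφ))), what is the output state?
(0.1464 - (1/√8)i)|0⟩ + (0.8536 + (1/√8)i)|1⟩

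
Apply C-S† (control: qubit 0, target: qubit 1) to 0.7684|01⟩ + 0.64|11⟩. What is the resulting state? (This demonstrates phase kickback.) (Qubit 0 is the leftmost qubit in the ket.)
0.7684|01⟩ - 0.64i|11⟩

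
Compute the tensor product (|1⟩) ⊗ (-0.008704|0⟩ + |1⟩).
-0.008704|10⟩ + |11⟩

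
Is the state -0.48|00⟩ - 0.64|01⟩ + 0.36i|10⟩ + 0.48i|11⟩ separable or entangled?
Separable

Writing the state as a|00⟩ + b|01⟩ + c|10⟩ + d|11⟩, it is a product state iff ad − bc = 0.
Here (a, b, c, d) = (-0.48, -0.64, 0.36i, 0.48i): ad − bc = (-0.48)(0.48i) − (-0.64)(0.36i) = 0, so the state is separable.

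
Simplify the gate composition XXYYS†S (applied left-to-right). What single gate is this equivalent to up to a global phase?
I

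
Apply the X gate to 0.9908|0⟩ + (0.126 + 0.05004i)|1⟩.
(0.126 + 0.05004i)|0⟩ + 0.9908|1⟩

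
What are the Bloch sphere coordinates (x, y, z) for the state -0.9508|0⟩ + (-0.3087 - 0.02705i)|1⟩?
(0.587, 0.05144, 0.808)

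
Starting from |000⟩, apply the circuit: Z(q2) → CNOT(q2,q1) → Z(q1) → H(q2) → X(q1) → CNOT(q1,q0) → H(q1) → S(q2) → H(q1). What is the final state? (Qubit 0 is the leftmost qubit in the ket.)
1/√2|110⟩ + (1/√2)i|111⟩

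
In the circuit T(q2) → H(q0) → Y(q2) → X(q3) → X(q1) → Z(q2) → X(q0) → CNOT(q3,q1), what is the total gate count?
8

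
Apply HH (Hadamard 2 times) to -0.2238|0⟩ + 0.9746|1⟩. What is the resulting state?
-0.2238|0⟩ + 0.9746|1⟩

H² = I, so an even number of Hadamards cancels: H^2 = I and the state is unchanged.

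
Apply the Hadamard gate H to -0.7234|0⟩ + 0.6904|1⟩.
-0.02333|0⟩ - 0.9997|1⟩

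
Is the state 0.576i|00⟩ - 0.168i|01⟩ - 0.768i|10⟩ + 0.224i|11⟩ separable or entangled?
Separable

Writing the state as a|00⟩ + b|01⟩ + c|10⟩ + d|11⟩, it is a product state iff ad − bc = 0.
Here (a, b, c, d) = (0.576i, -0.168i, -0.768i, 0.224i): ad − bc = (0.576i)(0.224i) − (-0.168i)(-0.768i) = 0, so the state is separable.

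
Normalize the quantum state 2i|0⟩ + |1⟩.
0.8944i|0⟩ + 1/√5|1⟩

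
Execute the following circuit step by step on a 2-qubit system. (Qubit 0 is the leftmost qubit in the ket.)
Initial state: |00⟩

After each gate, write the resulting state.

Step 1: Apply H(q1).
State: 1/√2|00⟩ + 1/√2|01⟩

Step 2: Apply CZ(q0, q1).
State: 1/√2|00⟩ + 1/√2|01⟩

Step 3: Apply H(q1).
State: |00⟩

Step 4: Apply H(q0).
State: 1/√2|00⟩ + 1/√2|10⟩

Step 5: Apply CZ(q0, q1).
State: 1/√2|00⟩ + 1/√2|10⟩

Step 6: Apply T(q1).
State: 1/√2|00⟩ + 1/√2|10⟩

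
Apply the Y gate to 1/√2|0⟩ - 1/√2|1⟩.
(1/√2)i|0⟩ + (1/√2)i|1⟩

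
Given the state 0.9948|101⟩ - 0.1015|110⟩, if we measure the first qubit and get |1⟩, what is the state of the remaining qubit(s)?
0.9948|01⟩ - 0.1015|10⟩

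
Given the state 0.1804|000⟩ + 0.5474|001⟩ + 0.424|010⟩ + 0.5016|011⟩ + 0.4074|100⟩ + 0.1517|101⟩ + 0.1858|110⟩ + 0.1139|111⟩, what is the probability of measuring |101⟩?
0.02301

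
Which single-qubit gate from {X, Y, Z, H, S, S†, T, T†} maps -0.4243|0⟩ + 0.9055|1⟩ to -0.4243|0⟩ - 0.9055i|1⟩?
S†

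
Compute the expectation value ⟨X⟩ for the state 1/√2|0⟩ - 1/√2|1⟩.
-1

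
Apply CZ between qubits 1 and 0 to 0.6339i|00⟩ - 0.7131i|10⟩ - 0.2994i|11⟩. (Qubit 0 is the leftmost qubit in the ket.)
0.6339i|00⟩ - 0.7131i|10⟩ + 0.2994i|11⟩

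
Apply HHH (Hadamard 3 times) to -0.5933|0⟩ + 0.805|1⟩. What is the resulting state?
0.1497|0⟩ - 0.9887|1⟩

H² = I, so H^3 = H: a single Hadamard. With (a, b) = (-0.5933, 0.805), H gives ((a + b)/√2, (a − b)/√2) = (0.1497, -0.9887).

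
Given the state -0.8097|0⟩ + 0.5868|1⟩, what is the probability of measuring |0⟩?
0.6556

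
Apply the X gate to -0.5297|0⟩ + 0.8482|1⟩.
0.8482|0⟩ - 0.5297|1⟩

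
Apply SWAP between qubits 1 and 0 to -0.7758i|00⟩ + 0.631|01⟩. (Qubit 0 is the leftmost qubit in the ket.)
-0.7758i|00⟩ + 0.631|10⟩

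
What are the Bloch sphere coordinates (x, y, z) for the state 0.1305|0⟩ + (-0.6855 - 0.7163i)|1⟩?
(-0.1789, -0.187, -0.966)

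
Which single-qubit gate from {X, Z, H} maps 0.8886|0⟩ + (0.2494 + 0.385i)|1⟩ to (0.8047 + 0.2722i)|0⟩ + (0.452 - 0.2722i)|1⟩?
H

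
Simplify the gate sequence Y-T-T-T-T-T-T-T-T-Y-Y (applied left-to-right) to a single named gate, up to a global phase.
Y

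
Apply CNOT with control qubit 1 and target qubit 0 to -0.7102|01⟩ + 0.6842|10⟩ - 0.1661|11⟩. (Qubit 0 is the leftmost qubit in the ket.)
-0.1661|01⟩ + 0.6842|10⟩ - 0.7102|11⟩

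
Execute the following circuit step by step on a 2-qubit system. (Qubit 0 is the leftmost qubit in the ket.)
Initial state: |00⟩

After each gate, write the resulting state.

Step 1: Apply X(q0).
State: |10⟩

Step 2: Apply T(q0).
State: (1/√2 + (1/√2)i)|10⟩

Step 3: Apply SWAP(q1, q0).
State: (1/√2 + (1/√2)i)|01⟩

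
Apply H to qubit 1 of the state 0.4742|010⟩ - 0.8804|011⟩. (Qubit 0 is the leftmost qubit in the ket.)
0.3353|000⟩ - 0.6225|001⟩ - 0.3353|010⟩ + 0.6225|011⟩

H on qubit 1 mixes each pair of kets that differ only in qubit 1: amplitudes (a, b) of (|…0…⟩, |…1…⟩) become ((a + b)/√2, (a − b)/√2). Kets absent from the input have amplitude 0.
(|000⟩, |010⟩): (a, b) = (0, 0.4742) → (0.3353, -0.3353)
(|001⟩, |011⟩): (a, b) = (0, -0.8804) → (-0.6225, 0.6225)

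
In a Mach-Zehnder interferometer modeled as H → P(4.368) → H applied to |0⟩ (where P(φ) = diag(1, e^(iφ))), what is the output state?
(0.3312 - 0.4706i)|0⟩ + (0.6688 + 0.4706i)|1⟩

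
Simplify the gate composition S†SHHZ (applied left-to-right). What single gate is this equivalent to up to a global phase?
Z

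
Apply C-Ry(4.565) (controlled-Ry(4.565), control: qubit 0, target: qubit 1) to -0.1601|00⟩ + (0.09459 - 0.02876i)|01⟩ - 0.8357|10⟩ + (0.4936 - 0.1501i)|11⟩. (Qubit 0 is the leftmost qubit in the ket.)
-0.1601|00⟩ + (0.09459 - 0.02876i)|01⟩ + (0.172 + 0.1137i)|10⟩ + (-0.9552 + 0.09803i)|11⟩

C-Ry(4.565) leaves the control-|0⟩ kets |00⟩, |01⟩ unchanged and applies Ry(4.565) to qubit 1 on the control-|1⟩ pair (|10⟩, |11⟩).
Ry(4.565) = [[cos(θ/2), −sin(θ/2)], [sin(θ/2), cos(θ/2)]]; θ = 4.565, cos(θ/2) ≈ -0.653125, sin(θ/2) ≈ 0.75725.
With a = amp(|10⟩) = -0.8357 and b = amp(|11⟩) = (0.4936 - 0.1501i):
new amp(|10⟩) = (-0.653125)·a + (-0.75725)·b = (0.172 + 0.1137i)
new amp(|11⟩) = (0.75725)·a + (-0.653125)·b = (-0.9552 + 0.09803i)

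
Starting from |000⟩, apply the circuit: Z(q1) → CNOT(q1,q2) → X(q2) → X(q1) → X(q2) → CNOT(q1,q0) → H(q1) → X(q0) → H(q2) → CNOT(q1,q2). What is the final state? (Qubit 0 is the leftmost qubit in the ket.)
1/2|000⟩ + 1/2|001⟩ - 1/2|010⟩ - 1/2|011⟩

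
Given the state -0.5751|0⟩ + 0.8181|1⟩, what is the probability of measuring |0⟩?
0.3307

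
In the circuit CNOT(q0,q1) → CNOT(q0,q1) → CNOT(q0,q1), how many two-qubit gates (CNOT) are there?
3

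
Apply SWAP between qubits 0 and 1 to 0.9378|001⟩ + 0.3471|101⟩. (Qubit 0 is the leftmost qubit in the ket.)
0.9378|001⟩ + 0.3471|011⟩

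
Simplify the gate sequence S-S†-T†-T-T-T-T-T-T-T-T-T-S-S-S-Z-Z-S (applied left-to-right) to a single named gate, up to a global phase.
I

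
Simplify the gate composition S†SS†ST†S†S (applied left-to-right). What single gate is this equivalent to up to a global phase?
T†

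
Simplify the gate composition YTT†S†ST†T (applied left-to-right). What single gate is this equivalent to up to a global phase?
Y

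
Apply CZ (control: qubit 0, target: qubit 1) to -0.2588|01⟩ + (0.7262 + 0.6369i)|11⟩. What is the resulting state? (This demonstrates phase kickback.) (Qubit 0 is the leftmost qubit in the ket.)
-0.2588|01⟩ + (-0.7262 - 0.6369i)|11⟩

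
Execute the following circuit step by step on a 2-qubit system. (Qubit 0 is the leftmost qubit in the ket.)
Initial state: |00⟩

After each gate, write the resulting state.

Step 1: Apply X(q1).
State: |01⟩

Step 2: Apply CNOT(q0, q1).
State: |01⟩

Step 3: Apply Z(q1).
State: -|01⟩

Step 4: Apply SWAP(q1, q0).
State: -|10⟩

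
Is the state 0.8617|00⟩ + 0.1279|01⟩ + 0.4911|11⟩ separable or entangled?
Entangled

Writing the state as a|00⟩ + b|01⟩ + c|10⟩ + d|11⟩, it is a product state iff ad − bc = 0.
Here (a, b, c, d) = (0.8617, 0.1279, 0, 0.4911): ad − bc = (0.8617)(0.4911) − (0.1279)(0) = 0.4232 ≠ 0, so the state is entangled.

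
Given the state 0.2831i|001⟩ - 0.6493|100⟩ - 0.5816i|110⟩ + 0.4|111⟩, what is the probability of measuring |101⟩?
0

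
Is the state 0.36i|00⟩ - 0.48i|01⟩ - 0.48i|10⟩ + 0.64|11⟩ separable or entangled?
Entangled

Writing the state as a|00⟩ + b|01⟩ + c|10⟩ + d|11⟩, it is a product state iff ad − bc = 0.
Here (a, b, c, d) = (0.36i, -0.48i, -0.48i, 0.64): ad − bc = (0.36i)(0.64) − (-0.48i)(-0.48i) = (0.2304 + 0.2304i) ≠ 0, so the state is entangled.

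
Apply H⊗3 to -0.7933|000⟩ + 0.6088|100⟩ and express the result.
-0.06523|000⟩ - 0.06523|001⟩ - 0.06523|010⟩ - 0.06523|011⟩ - 0.4957|100⟩ - 0.4957|101⟩ - 0.4957|110⟩ - 0.4957|111⟩

H⊗3 gives amp(|y⟩) = (1/2√2) Σ_x (−1)^(x·y) amp(|x⟩), where x·y is the number of positions in which both x and y have a 1.
|000⟩: (-0.7933 + 0.6088)/(2√2) = -0.06523
|001⟩: (-0.7933 + 0.6088)/(2√2) = -0.06523
|010⟩: (-0.7933 + 0.6088)/(2√2) = -0.06523
|011⟩: (-0.7933 + 0.6088)/(2√2) = -0.06523
|100⟩: (-0.7933 - 0.6088)/(2√2) = -0.4957
|101⟩: (-0.7933 - 0.6088)/(2√2) = -0.4957
|110⟩: (-0.7933 - 0.6088)/(2√2) = -0.4957
|111⟩: (-0.7933 - 0.6088)/(2√2) = -0.4957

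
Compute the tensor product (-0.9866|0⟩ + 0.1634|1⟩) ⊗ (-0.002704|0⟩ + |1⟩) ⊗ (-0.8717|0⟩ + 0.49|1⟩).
-0.002325|000⟩ + 0.001307|001⟩ + 0.86|010⟩ - 0.4834|011⟩ + 0.0003851|100⟩ - 0.0002165|101⟩ - 0.1424|110⟩ + 0.08007|111⟩

amp(|b₁b₂…⟩) = product of the factor amplitudes for bits b₁, b₂, …; only kets whose every factor amplitude is nonzero survive.
|000⟩: (-0.9866)(-0.002704)(-0.8717) = -0.002325
|001⟩: (-0.9866)(-0.002704)(0.49) = 0.001307
|010⟩: (-0.9866)(1)(-0.8717) = 0.86
|011⟩: (-0.9866)(1)(0.49) = -0.4834
|100⟩: (0.1634)(-0.002704)(-0.8717) = 0.0003851
|101⟩: (0.1634)(-0.002704)(0.49) = -0.0002165
|110⟩: (0.1634)(1)(-0.8717) = -0.1424
|111⟩: (0.1634)(1)(0.49) = 0.08007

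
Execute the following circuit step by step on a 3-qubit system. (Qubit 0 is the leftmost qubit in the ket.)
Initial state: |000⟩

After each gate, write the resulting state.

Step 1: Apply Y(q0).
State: i|100⟩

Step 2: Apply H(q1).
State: (1/√2)i|100⟩ + (1/√2)i|110⟩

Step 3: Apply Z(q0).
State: -(1/√2)i|100⟩ - (1/√2)i|110⟩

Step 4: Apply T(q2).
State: -(1/√2)i|100⟩ - (1/√2)i|110⟩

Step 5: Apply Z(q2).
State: -(1/√2)i|100⟩ - (1/√2)i|110⟩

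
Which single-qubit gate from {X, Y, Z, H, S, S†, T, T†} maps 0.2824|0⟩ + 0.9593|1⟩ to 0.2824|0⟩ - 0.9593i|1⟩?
S†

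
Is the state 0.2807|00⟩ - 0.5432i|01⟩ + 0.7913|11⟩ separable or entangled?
Entangled

Writing the state as a|00⟩ + b|01⟩ + c|10⟩ + d|11⟩, it is a product state iff ad − bc = 0.
Here (a, b, c, d) = (0.2807, -0.5432i, 0, 0.7913): ad − bc = (0.2807)(0.7913) − (-0.5432i)(0) = 0.2221 ≠ 0, so the state is entangled.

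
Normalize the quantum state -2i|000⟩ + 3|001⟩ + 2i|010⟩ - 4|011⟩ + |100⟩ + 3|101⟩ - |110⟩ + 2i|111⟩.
-0.2887i|000⟩ + 0.433|001⟩ + 0.2887i|010⟩ - 1/√3|011⟩ + 0.1443|100⟩ + 0.433|101⟩ - 0.1443|110⟩ + 0.2887i|111⟩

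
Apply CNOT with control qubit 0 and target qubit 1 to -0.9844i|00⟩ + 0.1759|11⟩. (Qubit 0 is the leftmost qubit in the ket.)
-0.9844i|00⟩ + 0.1759|10⟩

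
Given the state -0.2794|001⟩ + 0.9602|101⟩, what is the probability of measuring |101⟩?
0.922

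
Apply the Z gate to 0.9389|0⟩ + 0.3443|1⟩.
0.9389|0⟩ - 0.3443|1⟩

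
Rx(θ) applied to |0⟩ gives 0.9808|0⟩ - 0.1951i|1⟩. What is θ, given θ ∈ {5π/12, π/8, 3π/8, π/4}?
π/8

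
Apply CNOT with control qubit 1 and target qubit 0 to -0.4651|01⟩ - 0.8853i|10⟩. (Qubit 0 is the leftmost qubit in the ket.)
-0.8853i|10⟩ - 0.4651|11⟩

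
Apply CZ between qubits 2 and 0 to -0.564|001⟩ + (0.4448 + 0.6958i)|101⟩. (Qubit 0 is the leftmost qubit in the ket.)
-0.564|001⟩ + (-0.4448 - 0.6958i)|101⟩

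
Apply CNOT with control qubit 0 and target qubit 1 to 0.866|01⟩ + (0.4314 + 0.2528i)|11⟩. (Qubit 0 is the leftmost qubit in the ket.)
0.866|01⟩ + (0.4314 + 0.2528i)|10⟩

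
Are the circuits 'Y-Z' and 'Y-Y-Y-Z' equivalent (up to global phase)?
Yes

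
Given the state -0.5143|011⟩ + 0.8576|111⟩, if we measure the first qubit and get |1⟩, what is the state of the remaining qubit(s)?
|11⟩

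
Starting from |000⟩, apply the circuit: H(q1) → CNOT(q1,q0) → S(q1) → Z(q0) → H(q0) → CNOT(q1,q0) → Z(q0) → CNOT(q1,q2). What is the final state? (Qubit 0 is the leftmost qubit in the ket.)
1/2|000⟩ + (1/2)i|011⟩ - 1/2|100⟩ + (1/2)i|111⟩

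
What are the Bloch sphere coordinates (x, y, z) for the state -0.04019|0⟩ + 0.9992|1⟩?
(-0.08032, 0, -0.9968)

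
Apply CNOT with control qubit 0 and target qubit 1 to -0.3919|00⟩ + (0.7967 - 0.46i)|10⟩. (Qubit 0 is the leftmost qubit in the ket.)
-0.3919|00⟩ + (0.7967 - 0.46i)|11⟩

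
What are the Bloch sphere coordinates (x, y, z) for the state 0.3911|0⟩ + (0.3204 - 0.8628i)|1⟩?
(0.2506, -0.6749, -0.6941)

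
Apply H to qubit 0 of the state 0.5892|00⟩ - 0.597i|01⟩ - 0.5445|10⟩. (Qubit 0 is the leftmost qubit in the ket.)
0.03161|00⟩ - 0.4221i|01⟩ + 0.8016|10⟩ - 0.4221i|11⟩

H on qubit 0 mixes each pair of kets that differ only in qubit 0: amplitudes (a, b) of (|…0…⟩, |…1…⟩) become ((a + b)/√2, (a − b)/√2). Kets absent from the input have amplitude 0.
(|00⟩, |10⟩): (a, b) = (0.5892, -0.5445) → (0.03161, 0.8016)
(|01⟩, |11⟩): (a, b) = (-0.597i, 0) → (-0.4221i, -0.4221i)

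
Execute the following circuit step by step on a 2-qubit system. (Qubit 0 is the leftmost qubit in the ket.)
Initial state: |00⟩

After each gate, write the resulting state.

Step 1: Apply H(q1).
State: 1/√2|00⟩ + 1/√2|01⟩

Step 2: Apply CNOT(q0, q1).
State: 1/√2|00⟩ + 1/√2|01⟩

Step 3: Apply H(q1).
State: |00⟩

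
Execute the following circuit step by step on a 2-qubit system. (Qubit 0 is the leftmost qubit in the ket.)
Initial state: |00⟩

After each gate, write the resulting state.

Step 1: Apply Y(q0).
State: i|10⟩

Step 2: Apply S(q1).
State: i|10⟩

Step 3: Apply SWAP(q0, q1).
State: i|01⟩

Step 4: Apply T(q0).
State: i|01⟩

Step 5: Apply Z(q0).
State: i|01⟩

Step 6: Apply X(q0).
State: i|11⟩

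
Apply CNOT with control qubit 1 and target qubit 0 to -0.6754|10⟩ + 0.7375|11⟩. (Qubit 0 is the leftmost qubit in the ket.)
0.7375|01⟩ - 0.6754|10⟩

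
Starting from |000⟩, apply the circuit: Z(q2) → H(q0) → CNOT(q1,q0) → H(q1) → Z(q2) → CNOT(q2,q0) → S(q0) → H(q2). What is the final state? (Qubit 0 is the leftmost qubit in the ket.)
1/√8|000⟩ + 1/√8|001⟩ + 1/√8|010⟩ + 1/√8|011⟩ + (1/√8)i|100⟩ + (1/√8)i|101⟩ + (1/√8)i|110⟩ + (1/√8)i|111⟩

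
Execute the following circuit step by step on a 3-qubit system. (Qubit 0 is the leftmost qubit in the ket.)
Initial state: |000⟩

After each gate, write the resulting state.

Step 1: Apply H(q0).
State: 1/√2|000⟩ + 1/√2|100⟩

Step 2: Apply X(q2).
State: 1/√2|001⟩ + 1/√2|101⟩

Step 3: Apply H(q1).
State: 1/2|001⟩ + 1/2|011⟩ + 1/2|101⟩ + 1/2|111⟩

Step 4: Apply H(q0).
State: 1/√2|001⟩ + 1/√2|011⟩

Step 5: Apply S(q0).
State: 1/√2|001⟩ + 1/√2|011⟩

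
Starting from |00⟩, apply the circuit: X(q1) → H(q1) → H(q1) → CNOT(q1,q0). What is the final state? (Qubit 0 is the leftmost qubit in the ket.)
|11⟩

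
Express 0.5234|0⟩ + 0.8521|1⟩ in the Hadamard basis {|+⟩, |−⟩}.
0.9726|+⟩ - 0.2324|−⟩

With |ψ⟩ = α|0⟩ + β|1⟩, the Hadamard-basis coefficients are ⟨+|ψ⟩ = (α + β)/√2 and ⟨−|ψ⟩ = (α − β)/√2.
Here α = 0.5234, β = 0.8521: (α + β)/√2 = 0.9726, (α − β)/√2 = -0.2324.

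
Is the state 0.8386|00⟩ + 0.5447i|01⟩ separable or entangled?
Separable

Writing the state as a|00⟩ + b|01⟩ + c|10⟩ + d|11⟩, it is a product state iff ad − bc = 0.
Here (a, b, c, d) = (0.8386, 0.5447i, 0, 0): ad − bc = (0.8386)(0) − (0.5447i)(0) = 0, so the state is separable.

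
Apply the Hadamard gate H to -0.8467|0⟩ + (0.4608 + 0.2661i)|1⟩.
(-0.2729 + 0.1882i)|0⟩ + (-0.9245 - 0.1882i)|1⟩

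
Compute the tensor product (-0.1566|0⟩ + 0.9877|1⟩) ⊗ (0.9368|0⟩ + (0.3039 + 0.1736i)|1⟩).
-0.1467|00⟩ + (-0.04759 - 0.02719i)|01⟩ + 0.9253|10⟩ + (0.3002 + 0.1715i)|11⟩

amp(|b₁b₂…⟩) = product of the factor amplitudes for bits b₁, b₂, …; only kets whose every factor amplitude is nonzero survive.
|00⟩: (-0.1566)(0.9368) = -0.1467
|01⟩: (-0.1566)(0.3039 + 0.1736i) = (-0.04759 - 0.02719i)
|10⟩: (0.9877)(0.9368) = 0.9253
|11⟩: (0.9877)(0.3039 + 0.1736i) = (0.3002 + 0.1715i)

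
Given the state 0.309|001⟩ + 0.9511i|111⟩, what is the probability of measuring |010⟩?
0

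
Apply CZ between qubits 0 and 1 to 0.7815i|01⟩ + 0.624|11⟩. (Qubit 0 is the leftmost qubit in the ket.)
0.7815i|01⟩ - 0.624|11⟩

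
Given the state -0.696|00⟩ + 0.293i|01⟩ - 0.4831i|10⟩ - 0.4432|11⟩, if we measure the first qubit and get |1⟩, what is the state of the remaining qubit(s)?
-0.7369i|0⟩ - 0.676|1⟩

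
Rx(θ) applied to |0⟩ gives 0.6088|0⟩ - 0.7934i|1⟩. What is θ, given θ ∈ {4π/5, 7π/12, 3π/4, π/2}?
7π/12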